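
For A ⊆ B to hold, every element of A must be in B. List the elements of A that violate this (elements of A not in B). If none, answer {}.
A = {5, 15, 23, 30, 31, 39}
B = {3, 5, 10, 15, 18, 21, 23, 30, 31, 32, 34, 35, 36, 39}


Set A = {5, 15, 23, 30, 31, 39}
Set B = {3, 5, 10, 15, 18, 21, 23, 30, 31, 32, 34, 35, 36, 39}
Check each element of A against B:
5 ∈ B, 15 ∈ B, 23 ∈ B, 30 ∈ B, 31 ∈ B, 39 ∈ B
Elements of A not in B: {}

{}


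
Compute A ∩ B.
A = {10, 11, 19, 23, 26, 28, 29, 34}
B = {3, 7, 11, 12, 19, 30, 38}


Set A = {10, 11, 19, 23, 26, 28, 29, 34}
Set B = {3, 7, 11, 12, 19, 30, 38}
A ∩ B includes only elements in both sets.
Check each element of A against B:
10 ✗, 11 ✓, 19 ✓, 23 ✗, 26 ✗, 28 ✗, 29 ✗, 34 ✗
A ∩ B = {11, 19}

{11, 19}


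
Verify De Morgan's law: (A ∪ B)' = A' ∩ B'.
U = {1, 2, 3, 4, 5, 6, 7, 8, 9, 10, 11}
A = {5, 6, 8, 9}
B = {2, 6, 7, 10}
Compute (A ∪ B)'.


U = {1, 2, 3, 4, 5, 6, 7, 8, 9, 10, 11}
A = {5, 6, 8, 9}, B = {2, 6, 7, 10}
A ∪ B = {2, 5, 6, 7, 8, 9, 10}
(A ∪ B)' = U \ (A ∪ B) = {1, 3, 4, 11}
Verification via A' ∩ B': A' = {1, 2, 3, 4, 7, 10, 11}, B' = {1, 3, 4, 5, 8, 9, 11}
A' ∩ B' = {1, 3, 4, 11} ✓

{1, 3, 4, 11}


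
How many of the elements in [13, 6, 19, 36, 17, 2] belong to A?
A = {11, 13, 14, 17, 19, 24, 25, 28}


Set A = {11, 13, 14, 17, 19, 24, 25, 28}
Candidates: [13, 6, 19, 36, 17, 2]
Check each candidate:
13 ∈ A, 6 ∉ A, 19 ∈ A, 36 ∉ A, 17 ∈ A, 2 ∉ A
Count of candidates in A: 3

3


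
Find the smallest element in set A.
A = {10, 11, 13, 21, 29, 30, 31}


Set A = {10, 11, 13, 21, 29, 30, 31}
Elements in ascending order: 10, 11, 13, 21, 29, 30, 31
The smallest element is 10.

10


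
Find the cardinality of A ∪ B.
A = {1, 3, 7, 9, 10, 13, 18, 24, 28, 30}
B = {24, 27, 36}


Set A = {1, 3, 7, 9, 10, 13, 18, 24, 28, 30}, |A| = 10
Set B = {24, 27, 36}, |B| = 3
A ∩ B = {24}, |A ∩ B| = 1
|A ∪ B| = |A| + |B| - |A ∩ B| = 10 + 3 - 1 = 12

12


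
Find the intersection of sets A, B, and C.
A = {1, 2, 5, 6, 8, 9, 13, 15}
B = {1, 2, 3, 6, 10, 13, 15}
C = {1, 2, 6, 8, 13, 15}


Set A = {1, 2, 5, 6, 8, 9, 13, 15}
Set B = {1, 2, 3, 6, 10, 13, 15}
Set C = {1, 2, 6, 8, 13, 15}
First, A ∩ B = {1, 2, 6, 13, 15}
Then, (A ∩ B) ∩ C = {1, 2, 6, 13, 15}

{1, 2, 6, 13, 15}


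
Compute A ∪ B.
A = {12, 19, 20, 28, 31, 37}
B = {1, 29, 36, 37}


Set A = {12, 19, 20, 28, 31, 37}
Set B = {1, 29, 36, 37}
A ∪ B includes all elements in either set.
Elements from A: {12, 19, 20, 28, 31, 37}
Elements from B not already included: {1, 29, 36}
A ∪ B = {1, 12, 19, 20, 28, 29, 31, 36, 37}

{1, 12, 19, 20, 28, 29, 31, 36, 37}


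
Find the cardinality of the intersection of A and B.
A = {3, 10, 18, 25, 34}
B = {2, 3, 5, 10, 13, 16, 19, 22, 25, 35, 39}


Set A = {3, 10, 18, 25, 34}
Set B = {2, 3, 5, 10, 13, 16, 19, 22, 25, 35, 39}
A ∩ B = {3, 10, 25}
|A ∩ B| = 3

3


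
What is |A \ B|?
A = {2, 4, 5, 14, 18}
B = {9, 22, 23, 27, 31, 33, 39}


Set A = {2, 4, 5, 14, 18}
Set B = {9, 22, 23, 27, 31, 33, 39}
A \ B = {2, 4, 5, 14, 18}
|A \ B| = 5

5


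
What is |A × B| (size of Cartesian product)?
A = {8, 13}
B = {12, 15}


Set A = {8, 13} has 2 elements.
Set B = {12, 15} has 2 elements.
|A × B| = |A| × |B| = 2 × 2 = 4

4


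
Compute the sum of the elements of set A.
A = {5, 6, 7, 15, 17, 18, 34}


Set A = {5, 6, 7, 15, 17, 18, 34}
Sum = 5 + 6 + 7 + 15 + 17 + 18 + 34 = 102

102


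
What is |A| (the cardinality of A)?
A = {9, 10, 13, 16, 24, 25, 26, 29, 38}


Set A = {9, 10, 13, 16, 24, 25, 26, 29, 38}
Listing elements: 9, 10, 13, 16, 24, 25, 26, 29, 38
Counting: 9 elements
|A| = 9

9


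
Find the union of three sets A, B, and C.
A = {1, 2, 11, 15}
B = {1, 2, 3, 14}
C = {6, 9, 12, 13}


Set A = {1, 2, 11, 15}
Set B = {1, 2, 3, 14}
Set C = {6, 9, 12, 13}
First, A ∪ B = {1, 2, 3, 11, 14, 15}
Then, (A ∪ B) ∪ C = {1, 2, 3, 6, 9, 11, 12, 13, 14, 15}

{1, 2, 3, 6, 9, 11, 12, 13, 14, 15}


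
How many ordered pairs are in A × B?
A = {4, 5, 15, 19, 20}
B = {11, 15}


Set A = {4, 5, 15, 19, 20} has 5 elements.
Set B = {11, 15} has 2 elements.
|A × B| = |A| × |B| = 5 × 2 = 10

10


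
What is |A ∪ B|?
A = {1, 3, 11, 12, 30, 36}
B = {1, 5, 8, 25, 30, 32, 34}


Set A = {1, 3, 11, 12, 30, 36}, |A| = 6
Set B = {1, 5, 8, 25, 30, 32, 34}, |B| = 7
A ∩ B = {1, 30}, |A ∩ B| = 2
|A ∪ B| = |A| + |B| - |A ∩ B| = 6 + 7 - 2 = 11

11


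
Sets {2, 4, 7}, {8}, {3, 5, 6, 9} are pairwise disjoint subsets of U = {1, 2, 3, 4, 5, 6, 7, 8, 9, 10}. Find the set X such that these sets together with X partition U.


U = {1, 2, 3, 4, 5, 6, 7, 8, 9, 10}
Shown blocks: {2, 4, 7}, {8}, {3, 5, 6, 9}
A partition's blocks are pairwise disjoint and cover U, so the missing block = U \ (union of shown blocks).
Union of shown blocks: {2, 3, 4, 5, 6, 7, 8, 9}
Missing block = U \ (union) = {1, 10}

{1, 10}


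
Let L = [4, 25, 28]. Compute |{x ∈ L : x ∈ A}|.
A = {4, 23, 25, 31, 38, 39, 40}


Set A = {4, 23, 25, 31, 38, 39, 40}
Candidates: [4, 25, 28]
Check each candidate:
4 ∈ A, 25 ∈ A, 28 ∉ A
Count of candidates in A: 2

2


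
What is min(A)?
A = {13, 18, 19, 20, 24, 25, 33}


Set A = {13, 18, 19, 20, 24, 25, 33}
Elements in ascending order: 13, 18, 19, 20, 24, 25, 33
The smallest element is 13.

13


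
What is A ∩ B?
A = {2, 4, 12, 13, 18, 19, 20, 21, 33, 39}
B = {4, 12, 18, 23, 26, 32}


Set A = {2, 4, 12, 13, 18, 19, 20, 21, 33, 39}
Set B = {4, 12, 18, 23, 26, 32}
A ∩ B includes only elements in both sets.
Check each element of A against B:
2 ✗, 4 ✓, 12 ✓, 13 ✗, 18 ✓, 19 ✗, 20 ✗, 21 ✗, 33 ✗, 39 ✗
A ∩ B = {4, 12, 18}

{4, 12, 18}


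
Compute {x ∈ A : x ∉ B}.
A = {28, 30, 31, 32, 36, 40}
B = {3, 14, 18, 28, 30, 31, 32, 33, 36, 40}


Set A = {28, 30, 31, 32, 36, 40}
Set B = {3, 14, 18, 28, 30, 31, 32, 33, 36, 40}
Check each element of A against B:
28 ∈ B, 30 ∈ B, 31 ∈ B, 32 ∈ B, 36 ∈ B, 40 ∈ B
Elements of A not in B: {}

{}


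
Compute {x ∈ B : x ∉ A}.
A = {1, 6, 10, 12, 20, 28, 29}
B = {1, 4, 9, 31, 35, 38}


Set A = {1, 6, 10, 12, 20, 28, 29}
Set B = {1, 4, 9, 31, 35, 38}
Check each element of B against A:
1 ∈ A, 4 ∉ A (include), 9 ∉ A (include), 31 ∉ A (include), 35 ∉ A (include), 38 ∉ A (include)
Elements of B not in A: {4, 9, 31, 35, 38}

{4, 9, 31, 35, 38}


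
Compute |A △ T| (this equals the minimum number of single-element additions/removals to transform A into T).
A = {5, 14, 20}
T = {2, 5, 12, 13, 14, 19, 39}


Set A = {5, 14, 20}
Set T = {2, 5, 12, 13, 14, 19, 39}
Elements to remove from A (in A, not in T): {20} → 1 removals
Elements to add to A (in T, not in A): {2, 12, 13, 19, 39} → 5 additions
Total edits = 1 + 5 = 6

6


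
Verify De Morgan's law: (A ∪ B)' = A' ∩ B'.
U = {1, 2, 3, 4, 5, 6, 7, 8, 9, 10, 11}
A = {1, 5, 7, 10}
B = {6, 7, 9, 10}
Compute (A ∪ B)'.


U = {1, 2, 3, 4, 5, 6, 7, 8, 9, 10, 11}
A = {1, 5, 7, 10}, B = {6, 7, 9, 10}
A ∪ B = {1, 5, 6, 7, 9, 10}
(A ∪ B)' = U \ (A ∪ B) = {2, 3, 4, 8, 11}
Verification via A' ∩ B': A' = {2, 3, 4, 6, 8, 9, 11}, B' = {1, 2, 3, 4, 5, 8, 11}
A' ∩ B' = {2, 3, 4, 8, 11} ✓

{2, 3, 4, 8, 11}


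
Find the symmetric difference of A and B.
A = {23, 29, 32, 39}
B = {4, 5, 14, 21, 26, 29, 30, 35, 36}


Set A = {23, 29, 32, 39}
Set B = {4, 5, 14, 21, 26, 29, 30, 35, 36}
A △ B = (A \ B) ∪ (B \ A)
Elements in A but not B: {23, 32, 39}
Elements in B but not A: {4, 5, 14, 21, 26, 30, 35, 36}
A △ B = {4, 5, 14, 21, 23, 26, 30, 32, 35, 36, 39}

{4, 5, 14, 21, 23, 26, 30, 32, 35, 36, 39}


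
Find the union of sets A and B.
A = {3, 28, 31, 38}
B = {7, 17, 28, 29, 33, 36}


Set A = {3, 28, 31, 38}
Set B = {7, 17, 28, 29, 33, 36}
A ∪ B includes all elements in either set.
Elements from A: {3, 28, 31, 38}
Elements from B not already included: {7, 17, 29, 33, 36}
A ∪ B = {3, 7, 17, 28, 29, 31, 33, 36, 38}

{3, 7, 17, 28, 29, 31, 33, 36, 38}


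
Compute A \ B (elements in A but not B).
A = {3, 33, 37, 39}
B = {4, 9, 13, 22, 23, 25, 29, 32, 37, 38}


Set A = {3, 33, 37, 39}
Set B = {4, 9, 13, 22, 23, 25, 29, 32, 37, 38}
A \ B includes elements in A that are not in B.
Check each element of A:
3 (not in B, keep), 33 (not in B, keep), 37 (in B, remove), 39 (not in B, keep)
A \ B = {3, 33, 39}

{3, 33, 39}


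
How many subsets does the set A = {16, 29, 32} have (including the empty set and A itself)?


Set A = {16, 29, 32}
|A| = 3
The power set P(A) contains all subsets of A.
|P(A)| = 2^|A| = 2^3 = 8

8


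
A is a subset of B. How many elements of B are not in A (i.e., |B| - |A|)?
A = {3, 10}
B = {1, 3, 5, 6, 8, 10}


Set A = {3, 10}, |A| = 2
Set B = {1, 3, 5, 6, 8, 10}, |B| = 6
Since A ⊆ B: B \ A = {1, 5, 6, 8}
|B| - |A| = 6 - 2 = 4

4


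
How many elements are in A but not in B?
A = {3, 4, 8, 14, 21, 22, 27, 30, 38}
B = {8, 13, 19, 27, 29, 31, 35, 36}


Set A = {3, 4, 8, 14, 21, 22, 27, 30, 38}
Set B = {8, 13, 19, 27, 29, 31, 35, 36}
A \ B = {3, 4, 14, 21, 22, 30, 38}
|A \ B| = 7

7


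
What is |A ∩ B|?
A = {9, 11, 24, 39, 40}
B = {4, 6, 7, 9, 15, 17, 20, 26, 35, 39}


Set A = {9, 11, 24, 39, 40}
Set B = {4, 6, 7, 9, 15, 17, 20, 26, 35, 39}
A ∩ B = {9, 39}
|A ∩ B| = 2

2


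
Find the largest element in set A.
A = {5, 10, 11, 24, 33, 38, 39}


Set A = {5, 10, 11, 24, 33, 38, 39}
Elements in ascending order: 5, 10, 11, 24, 33, 38, 39
The largest element is 39.

39


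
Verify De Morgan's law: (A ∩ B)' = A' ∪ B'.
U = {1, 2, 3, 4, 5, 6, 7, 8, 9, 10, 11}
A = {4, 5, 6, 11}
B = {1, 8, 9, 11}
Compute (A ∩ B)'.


U = {1, 2, 3, 4, 5, 6, 7, 8, 9, 10, 11}
A = {4, 5, 6, 11}, B = {1, 8, 9, 11}
A ∩ B = {11}
(A ∩ B)' = U \ (A ∩ B) = {1, 2, 3, 4, 5, 6, 7, 8, 9, 10}
Verification via A' ∪ B': A' = {1, 2, 3, 7, 8, 9, 10}, B' = {2, 3, 4, 5, 6, 7, 10}
A' ∪ B' = {1, 2, 3, 4, 5, 6, 7, 8, 9, 10} ✓

{1, 2, 3, 4, 5, 6, 7, 8, 9, 10}


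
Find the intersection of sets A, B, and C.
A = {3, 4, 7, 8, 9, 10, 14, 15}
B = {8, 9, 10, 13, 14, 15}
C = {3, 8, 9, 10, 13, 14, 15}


Set A = {3, 4, 7, 8, 9, 10, 14, 15}
Set B = {8, 9, 10, 13, 14, 15}
Set C = {3, 8, 9, 10, 13, 14, 15}
First, A ∩ B = {8, 9, 10, 14, 15}
Then, (A ∩ B) ∩ C = {8, 9, 10, 14, 15}

{8, 9, 10, 14, 15}


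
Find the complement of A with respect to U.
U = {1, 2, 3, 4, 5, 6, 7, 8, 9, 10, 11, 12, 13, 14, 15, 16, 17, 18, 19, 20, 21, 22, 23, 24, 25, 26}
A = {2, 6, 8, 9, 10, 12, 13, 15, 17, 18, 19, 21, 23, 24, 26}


Universal set U = {1, 2, 3, 4, 5, 6, 7, 8, 9, 10, 11, 12, 13, 14, 15, 16, 17, 18, 19, 20, 21, 22, 23, 24, 25, 26}
Set A = {2, 6, 8, 9, 10, 12, 13, 15, 17, 18, 19, 21, 23, 24, 26}
A' = U \ A = elements in U but not in A
Checking each element of U:
1 (not in A, include), 2 (in A, exclude), 3 (not in A, include), 4 (not in A, include), 5 (not in A, include), 6 (in A, exclude), 7 (not in A, include), 8 (in A, exclude), 9 (in A, exclude), 10 (in A, exclude), 11 (not in A, include), 12 (in A, exclude), 13 (in A, exclude), 14 (not in A, include), 15 (in A, exclude), 16 (not in A, include), 17 (in A, exclude), 18 (in A, exclude), 19 (in A, exclude), 20 (not in A, include), 21 (in A, exclude), 22 (not in A, include), 23 (in A, exclude), 24 (in A, exclude), 25 (not in A, include), 26 (in A, exclude)
A' = {1, 3, 4, 5, 7, 11, 14, 16, 20, 22, 25}

{1, 3, 4, 5, 7, 11, 14, 16, 20, 22, 25}


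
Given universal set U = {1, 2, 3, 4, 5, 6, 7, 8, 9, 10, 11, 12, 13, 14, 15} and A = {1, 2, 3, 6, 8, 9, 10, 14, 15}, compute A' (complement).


Universal set U = {1, 2, 3, 4, 5, 6, 7, 8, 9, 10, 11, 12, 13, 14, 15}
Set A = {1, 2, 3, 6, 8, 9, 10, 14, 15}
A' = U \ A = elements in U but not in A
Checking each element of U:
1 (in A, exclude), 2 (in A, exclude), 3 (in A, exclude), 4 (not in A, include), 5 (not in A, include), 6 (in A, exclude), 7 (not in A, include), 8 (in A, exclude), 9 (in A, exclude), 10 (in A, exclude), 11 (not in A, include), 12 (not in A, include), 13 (not in A, include), 14 (in A, exclude), 15 (in A, exclude)
A' = {4, 5, 7, 11, 12, 13}

{4, 5, 7, 11, 12, 13}


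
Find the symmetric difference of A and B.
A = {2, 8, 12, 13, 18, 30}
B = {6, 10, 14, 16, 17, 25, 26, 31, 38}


Set A = {2, 8, 12, 13, 18, 30}
Set B = {6, 10, 14, 16, 17, 25, 26, 31, 38}
A △ B = (A \ B) ∪ (B \ A)
Elements in A but not B: {2, 8, 12, 13, 18, 30}
Elements in B but not A: {6, 10, 14, 16, 17, 25, 26, 31, 38}
A △ B = {2, 6, 8, 10, 12, 13, 14, 16, 17, 18, 25, 26, 30, 31, 38}

{2, 6, 8, 10, 12, 13, 14, 16, 17, 18, 25, 26, 30, 31, 38}


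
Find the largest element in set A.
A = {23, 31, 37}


Set A = {23, 31, 37}
Elements in ascending order: 23, 31, 37
The largest element is 37.

37


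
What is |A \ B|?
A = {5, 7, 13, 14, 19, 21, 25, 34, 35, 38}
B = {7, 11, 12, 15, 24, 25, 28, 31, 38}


Set A = {5, 7, 13, 14, 19, 21, 25, 34, 35, 38}
Set B = {7, 11, 12, 15, 24, 25, 28, 31, 38}
A \ B = {5, 13, 14, 19, 21, 34, 35}
|A \ B| = 7

7


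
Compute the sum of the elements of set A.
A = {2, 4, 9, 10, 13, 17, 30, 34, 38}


Set A = {2, 4, 9, 10, 13, 17, 30, 34, 38}
Sum = 2 + 4 + 9 + 10 + 13 + 17 + 30 + 34 + 38 = 157

157


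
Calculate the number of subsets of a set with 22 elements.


The set has 22 elements.
The power set contains all possible subsets.
|P(A)| = 2^|A| = 2^22 = 4194304

4194304


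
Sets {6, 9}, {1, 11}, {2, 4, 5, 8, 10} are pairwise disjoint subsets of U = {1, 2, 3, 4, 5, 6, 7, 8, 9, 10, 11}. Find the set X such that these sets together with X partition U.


U = {1, 2, 3, 4, 5, 6, 7, 8, 9, 10, 11}
Shown blocks: {6, 9}, {1, 11}, {2, 4, 5, 8, 10}
A partition's blocks are pairwise disjoint and cover U, so the missing block = U \ (union of shown blocks).
Union of shown blocks: {1, 2, 4, 5, 6, 8, 9, 10, 11}
Missing block = U \ (union) = {3, 7}

{3, 7}


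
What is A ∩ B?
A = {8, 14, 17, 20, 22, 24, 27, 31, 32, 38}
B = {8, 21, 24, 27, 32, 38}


Set A = {8, 14, 17, 20, 22, 24, 27, 31, 32, 38}
Set B = {8, 21, 24, 27, 32, 38}
A ∩ B includes only elements in both sets.
Check each element of A against B:
8 ✓, 14 ✗, 17 ✗, 20 ✗, 22 ✗, 24 ✓, 27 ✓, 31 ✗, 32 ✓, 38 ✓
A ∩ B = {8, 24, 27, 32, 38}

{8, 24, 27, 32, 38}


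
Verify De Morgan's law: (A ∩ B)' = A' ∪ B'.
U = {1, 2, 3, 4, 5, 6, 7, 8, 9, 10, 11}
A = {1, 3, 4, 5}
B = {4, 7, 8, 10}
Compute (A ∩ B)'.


U = {1, 2, 3, 4, 5, 6, 7, 8, 9, 10, 11}
A = {1, 3, 4, 5}, B = {4, 7, 8, 10}
A ∩ B = {4}
(A ∩ B)' = U \ (A ∩ B) = {1, 2, 3, 5, 6, 7, 8, 9, 10, 11}
Verification via A' ∪ B': A' = {2, 6, 7, 8, 9, 10, 11}, B' = {1, 2, 3, 5, 6, 9, 11}
A' ∪ B' = {1, 2, 3, 5, 6, 7, 8, 9, 10, 11} ✓

{1, 2, 3, 5, 6, 7, 8, 9, 10, 11}


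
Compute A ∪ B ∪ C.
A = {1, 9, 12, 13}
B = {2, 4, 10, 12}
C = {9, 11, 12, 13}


Set A = {1, 9, 12, 13}
Set B = {2, 4, 10, 12}
Set C = {9, 11, 12, 13}
First, A ∪ B = {1, 2, 4, 9, 10, 12, 13}
Then, (A ∪ B) ∪ C = {1, 2, 4, 9, 10, 11, 12, 13}

{1, 2, 4, 9, 10, 11, 12, 13}


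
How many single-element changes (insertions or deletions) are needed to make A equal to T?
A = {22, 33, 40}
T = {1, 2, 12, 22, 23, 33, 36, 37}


Set A = {22, 33, 40}
Set T = {1, 2, 12, 22, 23, 33, 36, 37}
Elements to remove from A (in A, not in T): {40} → 1 removals
Elements to add to A (in T, not in A): {1, 2, 12, 23, 36, 37} → 6 additions
Total edits = 1 + 6 = 7

7


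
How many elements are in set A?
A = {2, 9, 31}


Set A = {2, 9, 31}
Listing elements: 2, 9, 31
Counting: 3 elements
|A| = 3

3


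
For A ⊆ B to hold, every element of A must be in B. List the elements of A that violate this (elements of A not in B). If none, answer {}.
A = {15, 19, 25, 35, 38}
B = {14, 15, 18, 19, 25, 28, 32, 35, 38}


Set A = {15, 19, 25, 35, 38}
Set B = {14, 15, 18, 19, 25, 28, 32, 35, 38}
Check each element of A against B:
15 ∈ B, 19 ∈ B, 25 ∈ B, 35 ∈ B, 38 ∈ B
Elements of A not in B: {}

{}


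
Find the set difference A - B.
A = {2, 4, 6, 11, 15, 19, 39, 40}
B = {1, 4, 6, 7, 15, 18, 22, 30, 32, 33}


Set A = {2, 4, 6, 11, 15, 19, 39, 40}
Set B = {1, 4, 6, 7, 15, 18, 22, 30, 32, 33}
A \ B includes elements in A that are not in B.
Check each element of A:
2 (not in B, keep), 4 (in B, remove), 6 (in B, remove), 11 (not in B, keep), 15 (in B, remove), 19 (not in B, keep), 39 (not in B, keep), 40 (not in B, keep)
A \ B = {2, 11, 19, 39, 40}

{2, 11, 19, 39, 40}


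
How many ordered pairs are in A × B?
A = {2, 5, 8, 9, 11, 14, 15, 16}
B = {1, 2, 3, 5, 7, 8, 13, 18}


Set A = {2, 5, 8, 9, 11, 14, 15, 16} has 8 elements.
Set B = {1, 2, 3, 5, 7, 8, 13, 18} has 8 elements.
|A × B| = |A| × |B| = 8 × 8 = 64

64


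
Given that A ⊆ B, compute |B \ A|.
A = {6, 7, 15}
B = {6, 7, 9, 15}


Set A = {6, 7, 15}, |A| = 3
Set B = {6, 7, 9, 15}, |B| = 4
Since A ⊆ B: B \ A = {9}
|B| - |A| = 4 - 3 = 1

1


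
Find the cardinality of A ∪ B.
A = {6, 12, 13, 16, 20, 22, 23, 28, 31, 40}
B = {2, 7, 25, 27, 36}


Set A = {6, 12, 13, 16, 20, 22, 23, 28, 31, 40}, |A| = 10
Set B = {2, 7, 25, 27, 36}, |B| = 5
A ∩ B = {}, |A ∩ B| = 0
|A ∪ B| = |A| + |B| - |A ∩ B| = 10 + 5 - 0 = 15

15


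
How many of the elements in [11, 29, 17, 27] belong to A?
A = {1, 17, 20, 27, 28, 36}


Set A = {1, 17, 20, 27, 28, 36}
Candidates: [11, 29, 17, 27]
Check each candidate:
11 ∉ A, 29 ∉ A, 17 ∈ A, 27 ∈ A
Count of candidates in A: 2

2


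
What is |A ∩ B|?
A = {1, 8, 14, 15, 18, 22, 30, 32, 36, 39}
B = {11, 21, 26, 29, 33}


Set A = {1, 8, 14, 15, 18, 22, 30, 32, 36, 39}
Set B = {11, 21, 26, 29, 33}
A ∩ B = {}
|A ∩ B| = 0

0


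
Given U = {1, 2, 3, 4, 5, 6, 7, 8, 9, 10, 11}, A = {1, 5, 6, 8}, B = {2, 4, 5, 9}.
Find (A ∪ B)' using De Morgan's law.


U = {1, 2, 3, 4, 5, 6, 7, 8, 9, 10, 11}
A = {1, 5, 6, 8}, B = {2, 4, 5, 9}
A ∪ B = {1, 2, 4, 5, 6, 8, 9}
(A ∪ B)' = U \ (A ∪ B) = {3, 7, 10, 11}
Verification via A' ∩ B': A' = {2, 3, 4, 7, 9, 10, 11}, B' = {1, 3, 6, 7, 8, 10, 11}
A' ∩ B' = {3, 7, 10, 11} ✓

{3, 7, 10, 11}


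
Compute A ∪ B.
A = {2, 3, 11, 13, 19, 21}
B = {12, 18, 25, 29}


Set A = {2, 3, 11, 13, 19, 21}
Set B = {12, 18, 25, 29}
A ∪ B includes all elements in either set.
Elements from A: {2, 3, 11, 13, 19, 21}
Elements from B not already included: {12, 18, 25, 29}
A ∪ B = {2, 3, 11, 12, 13, 18, 19, 21, 25, 29}

{2, 3, 11, 12, 13, 18, 19, 21, 25, 29}


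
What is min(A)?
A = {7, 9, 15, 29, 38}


Set A = {7, 9, 15, 29, 38}
Elements in ascending order: 7, 9, 15, 29, 38
The smallest element is 7.

7


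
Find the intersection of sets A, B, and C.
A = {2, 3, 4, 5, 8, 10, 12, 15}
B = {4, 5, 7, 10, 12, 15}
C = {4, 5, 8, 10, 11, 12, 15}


Set A = {2, 3, 4, 5, 8, 10, 12, 15}
Set B = {4, 5, 7, 10, 12, 15}
Set C = {4, 5, 8, 10, 11, 12, 15}
First, A ∩ B = {4, 5, 10, 12, 15}
Then, (A ∩ B) ∩ C = {4, 5, 10, 12, 15}

{4, 5, 10, 12, 15}


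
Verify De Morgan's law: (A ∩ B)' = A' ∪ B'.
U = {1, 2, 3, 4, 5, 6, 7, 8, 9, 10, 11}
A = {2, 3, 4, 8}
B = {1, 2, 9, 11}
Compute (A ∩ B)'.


U = {1, 2, 3, 4, 5, 6, 7, 8, 9, 10, 11}
A = {2, 3, 4, 8}, B = {1, 2, 9, 11}
A ∩ B = {2}
(A ∩ B)' = U \ (A ∩ B) = {1, 3, 4, 5, 6, 7, 8, 9, 10, 11}
Verification via A' ∪ B': A' = {1, 5, 6, 7, 9, 10, 11}, B' = {3, 4, 5, 6, 7, 8, 10}
A' ∪ B' = {1, 3, 4, 5, 6, 7, 8, 9, 10, 11} ✓

{1, 3, 4, 5, 6, 7, 8, 9, 10, 11}


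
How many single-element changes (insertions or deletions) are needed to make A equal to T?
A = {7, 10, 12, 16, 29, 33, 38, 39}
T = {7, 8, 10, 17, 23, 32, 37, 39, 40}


Set A = {7, 10, 12, 16, 29, 33, 38, 39}
Set T = {7, 8, 10, 17, 23, 32, 37, 39, 40}
Elements to remove from A (in A, not in T): {12, 16, 29, 33, 38} → 5 removals
Elements to add to A (in T, not in A): {8, 17, 23, 32, 37, 40} → 6 additions
Total edits = 5 + 6 = 11

11


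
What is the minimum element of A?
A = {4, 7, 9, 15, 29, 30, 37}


Set A = {4, 7, 9, 15, 29, 30, 37}
Elements in ascending order: 4, 7, 9, 15, 29, 30, 37
The smallest element is 4.

4


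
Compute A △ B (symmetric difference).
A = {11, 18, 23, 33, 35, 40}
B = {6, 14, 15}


Set A = {11, 18, 23, 33, 35, 40}
Set B = {6, 14, 15}
A △ B = (A \ B) ∪ (B \ A)
Elements in A but not B: {11, 18, 23, 33, 35, 40}
Elements in B but not A: {6, 14, 15}
A △ B = {6, 11, 14, 15, 18, 23, 33, 35, 40}

{6, 11, 14, 15, 18, 23, 33, 35, 40}


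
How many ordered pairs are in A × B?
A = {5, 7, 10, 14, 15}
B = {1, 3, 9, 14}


Set A = {5, 7, 10, 14, 15} has 5 elements.
Set B = {1, 3, 9, 14} has 4 elements.
|A × B| = |A| × |B| = 5 × 4 = 20

20


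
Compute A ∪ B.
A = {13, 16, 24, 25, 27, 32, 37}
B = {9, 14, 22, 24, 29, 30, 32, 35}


Set A = {13, 16, 24, 25, 27, 32, 37}
Set B = {9, 14, 22, 24, 29, 30, 32, 35}
A ∪ B includes all elements in either set.
Elements from A: {13, 16, 24, 25, 27, 32, 37}
Elements from B not already included: {9, 14, 22, 29, 30, 35}
A ∪ B = {9, 13, 14, 16, 22, 24, 25, 27, 29, 30, 32, 35, 37}

{9, 13, 14, 16, 22, 24, 25, 27, 29, 30, 32, 35, 37}


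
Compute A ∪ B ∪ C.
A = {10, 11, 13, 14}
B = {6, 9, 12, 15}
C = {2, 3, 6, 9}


Set A = {10, 11, 13, 14}
Set B = {6, 9, 12, 15}
Set C = {2, 3, 6, 9}
First, A ∪ B = {6, 9, 10, 11, 12, 13, 14, 15}
Then, (A ∪ B) ∪ C = {2, 3, 6, 9, 10, 11, 12, 13, 14, 15}

{2, 3, 6, 9, 10, 11, 12, 13, 14, 15}


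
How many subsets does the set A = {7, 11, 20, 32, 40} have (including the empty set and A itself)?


Set A = {7, 11, 20, 32, 40}
|A| = 5
The power set P(A) contains all subsets of A.
|P(A)| = 2^|A| = 2^5 = 32

32


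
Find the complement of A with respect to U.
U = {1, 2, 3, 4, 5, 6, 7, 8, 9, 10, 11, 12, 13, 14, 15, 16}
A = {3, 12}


Universal set U = {1, 2, 3, 4, 5, 6, 7, 8, 9, 10, 11, 12, 13, 14, 15, 16}
Set A = {3, 12}
A' = U \ A = elements in U but not in A
Checking each element of U:
1 (not in A, include), 2 (not in A, include), 3 (in A, exclude), 4 (not in A, include), 5 (not in A, include), 6 (not in A, include), 7 (not in A, include), 8 (not in A, include), 9 (not in A, include), 10 (not in A, include), 11 (not in A, include), 12 (in A, exclude), 13 (not in A, include), 14 (not in A, include), 15 (not in A, include), 16 (not in A, include)
A' = {1, 2, 4, 5, 6, 7, 8, 9, 10, 11, 13, 14, 15, 16}

{1, 2, 4, 5, 6, 7, 8, 9, 10, 11, 13, 14, 15, 16}


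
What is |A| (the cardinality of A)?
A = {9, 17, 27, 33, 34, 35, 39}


Set A = {9, 17, 27, 33, 34, 35, 39}
Listing elements: 9, 17, 27, 33, 34, 35, 39
Counting: 7 elements
|A| = 7

7


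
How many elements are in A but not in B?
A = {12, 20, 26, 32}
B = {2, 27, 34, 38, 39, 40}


Set A = {12, 20, 26, 32}
Set B = {2, 27, 34, 38, 39, 40}
A \ B = {12, 20, 26, 32}
|A \ B| = 4

4


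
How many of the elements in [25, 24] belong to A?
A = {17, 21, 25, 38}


Set A = {17, 21, 25, 38}
Candidates: [25, 24]
Check each candidate:
25 ∈ A, 24 ∉ A
Count of candidates in A: 1

1


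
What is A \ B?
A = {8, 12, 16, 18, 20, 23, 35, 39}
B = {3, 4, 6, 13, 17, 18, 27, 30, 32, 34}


Set A = {8, 12, 16, 18, 20, 23, 35, 39}
Set B = {3, 4, 6, 13, 17, 18, 27, 30, 32, 34}
A \ B includes elements in A that are not in B.
Check each element of A:
8 (not in B, keep), 12 (not in B, keep), 16 (not in B, keep), 18 (in B, remove), 20 (not in B, keep), 23 (not in B, keep), 35 (not in B, keep), 39 (not in B, keep)
A \ B = {8, 12, 16, 20, 23, 35, 39}

{8, 12, 16, 20, 23, 35, 39}


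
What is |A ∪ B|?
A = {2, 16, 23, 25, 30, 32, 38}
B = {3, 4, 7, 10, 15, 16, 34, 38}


Set A = {2, 16, 23, 25, 30, 32, 38}, |A| = 7
Set B = {3, 4, 7, 10, 15, 16, 34, 38}, |B| = 8
A ∩ B = {16, 38}, |A ∩ B| = 2
|A ∪ B| = |A| + |B| - |A ∩ B| = 7 + 8 - 2 = 13

13


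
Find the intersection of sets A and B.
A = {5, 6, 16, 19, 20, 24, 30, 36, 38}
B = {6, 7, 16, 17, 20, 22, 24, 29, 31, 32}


Set A = {5, 6, 16, 19, 20, 24, 30, 36, 38}
Set B = {6, 7, 16, 17, 20, 22, 24, 29, 31, 32}
A ∩ B includes only elements in both sets.
Check each element of A against B:
5 ✗, 6 ✓, 16 ✓, 19 ✗, 20 ✓, 24 ✓, 30 ✗, 36 ✗, 38 ✗
A ∩ B = {6, 16, 20, 24}

{6, 16, 20, 24}


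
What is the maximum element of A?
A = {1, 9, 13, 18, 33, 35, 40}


Set A = {1, 9, 13, 18, 33, 35, 40}
Elements in ascending order: 1, 9, 13, 18, 33, 35, 40
The largest element is 40.

40


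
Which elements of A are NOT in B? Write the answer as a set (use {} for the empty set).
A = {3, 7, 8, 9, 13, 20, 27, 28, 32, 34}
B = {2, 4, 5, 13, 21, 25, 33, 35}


Set A = {3, 7, 8, 9, 13, 20, 27, 28, 32, 34}
Set B = {2, 4, 5, 13, 21, 25, 33, 35}
Check each element of A against B:
3 ∉ B (include), 7 ∉ B (include), 8 ∉ B (include), 9 ∉ B (include), 13 ∈ B, 20 ∉ B (include), 27 ∉ B (include), 28 ∉ B (include), 32 ∉ B (include), 34 ∉ B (include)
Elements of A not in B: {3, 7, 8, 9, 20, 27, 28, 32, 34}

{3, 7, 8, 9, 20, 27, 28, 32, 34}


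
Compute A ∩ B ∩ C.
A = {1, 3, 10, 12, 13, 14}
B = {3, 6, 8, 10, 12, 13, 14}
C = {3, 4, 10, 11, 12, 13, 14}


Set A = {1, 3, 10, 12, 13, 14}
Set B = {3, 6, 8, 10, 12, 13, 14}
Set C = {3, 4, 10, 11, 12, 13, 14}
First, A ∩ B = {3, 10, 12, 13, 14}
Then, (A ∩ B) ∩ C = {3, 10, 12, 13, 14}

{3, 10, 12, 13, 14}


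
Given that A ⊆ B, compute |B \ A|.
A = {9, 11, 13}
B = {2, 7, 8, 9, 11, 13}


Set A = {9, 11, 13}, |A| = 3
Set B = {2, 7, 8, 9, 11, 13}, |B| = 6
Since A ⊆ B: B \ A = {2, 7, 8}
|B| - |A| = 6 - 3 = 3

3


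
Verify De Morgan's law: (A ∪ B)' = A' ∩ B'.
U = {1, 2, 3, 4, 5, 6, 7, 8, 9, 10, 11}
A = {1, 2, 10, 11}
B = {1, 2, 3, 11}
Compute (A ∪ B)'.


U = {1, 2, 3, 4, 5, 6, 7, 8, 9, 10, 11}
A = {1, 2, 10, 11}, B = {1, 2, 3, 11}
A ∪ B = {1, 2, 3, 10, 11}
(A ∪ B)' = U \ (A ∪ B) = {4, 5, 6, 7, 8, 9}
Verification via A' ∩ B': A' = {3, 4, 5, 6, 7, 8, 9}, B' = {4, 5, 6, 7, 8, 9, 10}
A' ∩ B' = {4, 5, 6, 7, 8, 9} ✓

{4, 5, 6, 7, 8, 9}


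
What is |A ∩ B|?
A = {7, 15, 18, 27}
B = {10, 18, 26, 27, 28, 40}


Set A = {7, 15, 18, 27}
Set B = {10, 18, 26, 27, 28, 40}
A ∩ B = {18, 27}
|A ∩ B| = 2

2


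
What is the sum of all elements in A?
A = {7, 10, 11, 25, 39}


Set A = {7, 10, 11, 25, 39}
Sum = 7 + 10 + 11 + 25 + 39 = 92

92


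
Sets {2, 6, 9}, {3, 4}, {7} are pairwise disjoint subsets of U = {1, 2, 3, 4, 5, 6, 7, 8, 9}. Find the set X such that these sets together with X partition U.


U = {1, 2, 3, 4, 5, 6, 7, 8, 9}
Shown blocks: {2, 6, 9}, {3, 4}, {7}
A partition's blocks are pairwise disjoint and cover U, so the missing block = U \ (union of shown blocks).
Union of shown blocks: {2, 3, 4, 6, 7, 9}
Missing block = U \ (union) = {1, 5, 8}

{1, 5, 8}


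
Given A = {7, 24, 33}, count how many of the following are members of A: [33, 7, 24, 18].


Set A = {7, 24, 33}
Candidates: [33, 7, 24, 18]
Check each candidate:
33 ∈ A, 7 ∈ A, 24 ∈ A, 18 ∉ A
Count of candidates in A: 3

3


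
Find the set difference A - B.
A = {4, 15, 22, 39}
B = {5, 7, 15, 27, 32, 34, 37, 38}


Set A = {4, 15, 22, 39}
Set B = {5, 7, 15, 27, 32, 34, 37, 38}
A \ B includes elements in A that are not in B.
Check each element of A:
4 (not in B, keep), 15 (in B, remove), 22 (not in B, keep), 39 (not in B, keep)
A \ B = {4, 22, 39}

{4, 22, 39}


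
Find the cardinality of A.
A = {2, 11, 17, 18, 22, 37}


Set A = {2, 11, 17, 18, 22, 37}
Listing elements: 2, 11, 17, 18, 22, 37
Counting: 6 elements
|A| = 6

6


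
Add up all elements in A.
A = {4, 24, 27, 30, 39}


Set A = {4, 24, 27, 30, 39}
Sum = 4 + 24 + 27 + 30 + 39 = 124

124


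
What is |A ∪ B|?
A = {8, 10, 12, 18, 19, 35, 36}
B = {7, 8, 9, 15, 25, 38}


Set A = {8, 10, 12, 18, 19, 35, 36}, |A| = 7
Set B = {7, 8, 9, 15, 25, 38}, |B| = 6
A ∩ B = {8}, |A ∩ B| = 1
|A ∪ B| = |A| + |B| - |A ∩ B| = 7 + 6 - 1 = 12

12


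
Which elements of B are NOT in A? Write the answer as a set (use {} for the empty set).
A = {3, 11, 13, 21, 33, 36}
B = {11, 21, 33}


Set A = {3, 11, 13, 21, 33, 36}
Set B = {11, 21, 33}
Check each element of B against A:
11 ∈ A, 21 ∈ A, 33 ∈ A
Elements of B not in A: {}

{}


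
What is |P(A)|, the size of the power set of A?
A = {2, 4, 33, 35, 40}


Set A = {2, 4, 33, 35, 40}
|A| = 5
The power set P(A) contains all subsets of A.
|P(A)| = 2^|A| = 2^5 = 32

32


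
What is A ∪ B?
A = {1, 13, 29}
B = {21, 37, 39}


Set A = {1, 13, 29}
Set B = {21, 37, 39}
A ∪ B includes all elements in either set.
Elements from A: {1, 13, 29}
Elements from B not already included: {21, 37, 39}
A ∪ B = {1, 13, 21, 29, 37, 39}

{1, 13, 21, 29, 37, 39}


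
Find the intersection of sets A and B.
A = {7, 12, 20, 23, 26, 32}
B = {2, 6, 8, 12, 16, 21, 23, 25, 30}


Set A = {7, 12, 20, 23, 26, 32}
Set B = {2, 6, 8, 12, 16, 21, 23, 25, 30}
A ∩ B includes only elements in both sets.
Check each element of A against B:
7 ✗, 12 ✓, 20 ✗, 23 ✓, 26 ✗, 32 ✗
A ∩ B = {12, 23}

{12, 23}


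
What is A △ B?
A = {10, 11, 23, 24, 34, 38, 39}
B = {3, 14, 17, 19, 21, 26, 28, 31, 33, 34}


Set A = {10, 11, 23, 24, 34, 38, 39}
Set B = {3, 14, 17, 19, 21, 26, 28, 31, 33, 34}
A △ B = (A \ B) ∪ (B \ A)
Elements in A but not B: {10, 11, 23, 24, 38, 39}
Elements in B but not A: {3, 14, 17, 19, 21, 26, 28, 31, 33}
A △ B = {3, 10, 11, 14, 17, 19, 21, 23, 24, 26, 28, 31, 33, 38, 39}

{3, 10, 11, 14, 17, 19, 21, 23, 24, 26, 28, 31, 33, 38, 39}


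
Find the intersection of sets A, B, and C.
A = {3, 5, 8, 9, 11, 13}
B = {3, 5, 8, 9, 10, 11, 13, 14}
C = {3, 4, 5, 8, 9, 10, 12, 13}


Set A = {3, 5, 8, 9, 11, 13}
Set B = {3, 5, 8, 9, 10, 11, 13, 14}
Set C = {3, 4, 5, 8, 9, 10, 12, 13}
First, A ∩ B = {3, 5, 8, 9, 11, 13}
Then, (A ∩ B) ∩ C = {3, 5, 8, 9, 13}

{3, 5, 8, 9, 13}


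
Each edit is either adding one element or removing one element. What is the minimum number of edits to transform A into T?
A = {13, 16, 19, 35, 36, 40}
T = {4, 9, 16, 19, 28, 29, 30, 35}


Set A = {13, 16, 19, 35, 36, 40}
Set T = {4, 9, 16, 19, 28, 29, 30, 35}
Elements to remove from A (in A, not in T): {13, 36, 40} → 3 removals
Elements to add to A (in T, not in A): {4, 9, 28, 29, 30} → 5 additions
Total edits = 3 + 5 = 8

8


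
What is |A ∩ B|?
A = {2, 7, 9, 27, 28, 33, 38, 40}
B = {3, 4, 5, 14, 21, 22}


Set A = {2, 7, 9, 27, 28, 33, 38, 40}
Set B = {3, 4, 5, 14, 21, 22}
A ∩ B = {}
|A ∩ B| = 0

0


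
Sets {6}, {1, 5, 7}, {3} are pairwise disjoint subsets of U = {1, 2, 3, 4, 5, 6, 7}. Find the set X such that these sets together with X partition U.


U = {1, 2, 3, 4, 5, 6, 7}
Shown blocks: {6}, {1, 5, 7}, {3}
A partition's blocks are pairwise disjoint and cover U, so the missing block = U \ (union of shown blocks).
Union of shown blocks: {1, 3, 5, 6, 7}
Missing block = U \ (union) = {2, 4}

{2, 4}


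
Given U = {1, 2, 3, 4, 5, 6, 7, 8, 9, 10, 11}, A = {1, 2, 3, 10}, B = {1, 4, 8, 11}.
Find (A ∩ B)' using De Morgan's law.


U = {1, 2, 3, 4, 5, 6, 7, 8, 9, 10, 11}
A = {1, 2, 3, 10}, B = {1, 4, 8, 11}
A ∩ B = {1}
(A ∩ B)' = U \ (A ∩ B) = {2, 3, 4, 5, 6, 7, 8, 9, 10, 11}
Verification via A' ∪ B': A' = {4, 5, 6, 7, 8, 9, 11}, B' = {2, 3, 5, 6, 7, 9, 10}
A' ∪ B' = {2, 3, 4, 5, 6, 7, 8, 9, 10, 11} ✓

{2, 3, 4, 5, 6, 7, 8, 9, 10, 11}


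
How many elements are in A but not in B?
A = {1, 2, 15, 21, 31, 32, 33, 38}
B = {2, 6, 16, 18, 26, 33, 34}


Set A = {1, 2, 15, 21, 31, 32, 33, 38}
Set B = {2, 6, 16, 18, 26, 33, 34}
A \ B = {1, 15, 21, 31, 32, 38}
|A \ B| = 6

6


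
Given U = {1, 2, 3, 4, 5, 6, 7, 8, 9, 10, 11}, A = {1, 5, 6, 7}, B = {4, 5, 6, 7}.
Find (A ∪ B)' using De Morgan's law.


U = {1, 2, 3, 4, 5, 6, 7, 8, 9, 10, 11}
A = {1, 5, 6, 7}, B = {4, 5, 6, 7}
A ∪ B = {1, 4, 5, 6, 7}
(A ∪ B)' = U \ (A ∪ B) = {2, 3, 8, 9, 10, 11}
Verification via A' ∩ B': A' = {2, 3, 4, 8, 9, 10, 11}, B' = {1, 2, 3, 8, 9, 10, 11}
A' ∩ B' = {2, 3, 8, 9, 10, 11} ✓

{2, 3, 8, 9, 10, 11}


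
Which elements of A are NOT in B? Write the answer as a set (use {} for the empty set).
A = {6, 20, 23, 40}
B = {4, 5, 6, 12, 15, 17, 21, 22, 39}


Set A = {6, 20, 23, 40}
Set B = {4, 5, 6, 12, 15, 17, 21, 22, 39}
Check each element of A against B:
6 ∈ B, 20 ∉ B (include), 23 ∉ B (include), 40 ∉ B (include)
Elements of A not in B: {20, 23, 40}

{20, 23, 40}


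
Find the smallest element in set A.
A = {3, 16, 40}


Set A = {3, 16, 40}
Elements in ascending order: 3, 16, 40
The smallest element is 3.

3


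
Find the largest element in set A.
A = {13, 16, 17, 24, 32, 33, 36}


Set A = {13, 16, 17, 24, 32, 33, 36}
Elements in ascending order: 13, 16, 17, 24, 32, 33, 36
The largest element is 36.

36


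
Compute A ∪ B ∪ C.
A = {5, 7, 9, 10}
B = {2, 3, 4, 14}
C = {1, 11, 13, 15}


Set A = {5, 7, 9, 10}
Set B = {2, 3, 4, 14}
Set C = {1, 11, 13, 15}
First, A ∪ B = {2, 3, 4, 5, 7, 9, 10, 14}
Then, (A ∪ B) ∪ C = {1, 2, 3, 4, 5, 7, 9, 10, 11, 13, 14, 15}

{1, 2, 3, 4, 5, 7, 9, 10, 11, 13, 14, 15}


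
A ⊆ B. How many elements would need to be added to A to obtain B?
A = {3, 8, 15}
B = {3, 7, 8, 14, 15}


Set A = {3, 8, 15}, |A| = 3
Set B = {3, 7, 8, 14, 15}, |B| = 5
Since A ⊆ B: B \ A = {7, 14}
|B| - |A| = 5 - 3 = 2

2


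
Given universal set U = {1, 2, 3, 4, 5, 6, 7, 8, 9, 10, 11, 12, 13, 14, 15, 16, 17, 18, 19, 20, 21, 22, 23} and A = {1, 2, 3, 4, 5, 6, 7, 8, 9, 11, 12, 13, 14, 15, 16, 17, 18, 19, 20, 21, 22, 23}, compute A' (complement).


Universal set U = {1, 2, 3, 4, 5, 6, 7, 8, 9, 10, 11, 12, 13, 14, 15, 16, 17, 18, 19, 20, 21, 22, 23}
Set A = {1, 2, 3, 4, 5, 6, 7, 8, 9, 11, 12, 13, 14, 15, 16, 17, 18, 19, 20, 21, 22, 23}
A' = U \ A = elements in U but not in A
Checking each element of U:
1 (in A, exclude), 2 (in A, exclude), 3 (in A, exclude), 4 (in A, exclude), 5 (in A, exclude), 6 (in A, exclude), 7 (in A, exclude), 8 (in A, exclude), 9 (in A, exclude), 10 (not in A, include), 11 (in A, exclude), 12 (in A, exclude), 13 (in A, exclude), 14 (in A, exclude), 15 (in A, exclude), 16 (in A, exclude), 17 (in A, exclude), 18 (in A, exclude), 19 (in A, exclude), 20 (in A, exclude), 21 (in A, exclude), 22 (in A, exclude), 23 (in A, exclude)
A' = {10}

{10}


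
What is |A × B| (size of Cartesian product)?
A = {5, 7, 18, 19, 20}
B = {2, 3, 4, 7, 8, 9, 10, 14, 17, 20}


Set A = {5, 7, 18, 19, 20} has 5 elements.
Set B = {2, 3, 4, 7, 8, 9, 10, 14, 17, 20} has 10 elements.
|A × B| = |A| × |B| = 5 × 10 = 50

50


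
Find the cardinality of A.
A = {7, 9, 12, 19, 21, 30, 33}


Set A = {7, 9, 12, 19, 21, 30, 33}
Listing elements: 7, 9, 12, 19, 21, 30, 33
Counting: 7 elements
|A| = 7

7


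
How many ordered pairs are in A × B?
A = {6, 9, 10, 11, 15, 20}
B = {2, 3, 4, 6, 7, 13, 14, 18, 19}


Set A = {6, 9, 10, 11, 15, 20} has 6 elements.
Set B = {2, 3, 4, 6, 7, 13, 14, 18, 19} has 9 elements.
|A × B| = |A| × |B| = 6 × 9 = 54

54


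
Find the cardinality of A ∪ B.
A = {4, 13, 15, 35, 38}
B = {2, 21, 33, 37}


Set A = {4, 13, 15, 35, 38}, |A| = 5
Set B = {2, 21, 33, 37}, |B| = 4
A ∩ B = {}, |A ∩ B| = 0
|A ∪ B| = |A| + |B| - |A ∩ B| = 5 + 4 - 0 = 9

9


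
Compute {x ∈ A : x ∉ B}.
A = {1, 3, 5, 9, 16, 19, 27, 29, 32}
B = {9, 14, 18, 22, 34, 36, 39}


Set A = {1, 3, 5, 9, 16, 19, 27, 29, 32}
Set B = {9, 14, 18, 22, 34, 36, 39}
Check each element of A against B:
1 ∉ B (include), 3 ∉ B (include), 5 ∉ B (include), 9 ∈ B, 16 ∉ B (include), 19 ∉ B (include), 27 ∉ B (include), 29 ∉ B (include), 32 ∉ B (include)
Elements of A not in B: {1, 3, 5, 16, 19, 27, 29, 32}

{1, 3, 5, 16, 19, 27, 29, 32}


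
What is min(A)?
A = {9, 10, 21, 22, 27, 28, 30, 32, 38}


Set A = {9, 10, 21, 22, 27, 28, 30, 32, 38}
Elements in ascending order: 9, 10, 21, 22, 27, 28, 30, 32, 38
The smallest element is 9.

9


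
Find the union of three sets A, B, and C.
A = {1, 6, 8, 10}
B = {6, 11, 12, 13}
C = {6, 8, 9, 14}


Set A = {1, 6, 8, 10}
Set B = {6, 11, 12, 13}
Set C = {6, 8, 9, 14}
First, A ∪ B = {1, 6, 8, 10, 11, 12, 13}
Then, (A ∪ B) ∪ C = {1, 6, 8, 9, 10, 11, 12, 13, 14}

{1, 6, 8, 9, 10, 11, 12, 13, 14}


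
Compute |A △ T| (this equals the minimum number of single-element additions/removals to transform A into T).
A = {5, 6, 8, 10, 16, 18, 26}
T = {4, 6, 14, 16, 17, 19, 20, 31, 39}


Set A = {5, 6, 8, 10, 16, 18, 26}
Set T = {4, 6, 14, 16, 17, 19, 20, 31, 39}
Elements to remove from A (in A, not in T): {5, 8, 10, 18, 26} → 5 removals
Elements to add to A (in T, not in A): {4, 14, 17, 19, 20, 31, 39} → 7 additions
Total edits = 5 + 7 = 12

12


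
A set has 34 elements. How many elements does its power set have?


The set has 34 elements.
The power set contains all possible subsets.
|P(A)| = 2^|A| = 2^34 = 17179869184

17179869184


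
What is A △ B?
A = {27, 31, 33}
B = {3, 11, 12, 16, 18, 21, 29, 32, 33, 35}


Set A = {27, 31, 33}
Set B = {3, 11, 12, 16, 18, 21, 29, 32, 33, 35}
A △ B = (A \ B) ∪ (B \ A)
Elements in A but not B: {27, 31}
Elements in B but not A: {3, 11, 12, 16, 18, 21, 29, 32, 35}
A △ B = {3, 11, 12, 16, 18, 21, 27, 29, 31, 32, 35}

{3, 11, 12, 16, 18, 21, 27, 29, 31, 32, 35}


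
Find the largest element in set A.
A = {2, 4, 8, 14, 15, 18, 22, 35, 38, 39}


Set A = {2, 4, 8, 14, 15, 18, 22, 35, 38, 39}
Elements in ascending order: 2, 4, 8, 14, 15, 18, 22, 35, 38, 39
The largest element is 39.

39


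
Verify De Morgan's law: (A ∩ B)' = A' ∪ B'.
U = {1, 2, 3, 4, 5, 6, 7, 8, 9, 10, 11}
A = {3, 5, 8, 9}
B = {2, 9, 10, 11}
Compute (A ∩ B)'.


U = {1, 2, 3, 4, 5, 6, 7, 8, 9, 10, 11}
A = {3, 5, 8, 9}, B = {2, 9, 10, 11}
A ∩ B = {9}
(A ∩ B)' = U \ (A ∩ B) = {1, 2, 3, 4, 5, 6, 7, 8, 10, 11}
Verification via A' ∪ B': A' = {1, 2, 4, 6, 7, 10, 11}, B' = {1, 3, 4, 5, 6, 7, 8}
A' ∪ B' = {1, 2, 3, 4, 5, 6, 7, 8, 10, 11} ✓

{1, 2, 3, 4, 5, 6, 7, 8, 10, 11}


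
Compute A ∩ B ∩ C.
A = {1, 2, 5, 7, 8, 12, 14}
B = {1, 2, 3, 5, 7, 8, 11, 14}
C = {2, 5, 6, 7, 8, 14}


Set A = {1, 2, 5, 7, 8, 12, 14}
Set B = {1, 2, 3, 5, 7, 8, 11, 14}
Set C = {2, 5, 6, 7, 8, 14}
First, A ∩ B = {1, 2, 5, 7, 8, 14}
Then, (A ∩ B) ∩ C = {2, 5, 7, 8, 14}

{2, 5, 7, 8, 14}


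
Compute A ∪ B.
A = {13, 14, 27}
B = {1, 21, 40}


Set A = {13, 14, 27}
Set B = {1, 21, 40}
A ∪ B includes all elements in either set.
Elements from A: {13, 14, 27}
Elements from B not already included: {1, 21, 40}
A ∪ B = {1, 13, 14, 21, 27, 40}

{1, 13, 14, 21, 27, 40}


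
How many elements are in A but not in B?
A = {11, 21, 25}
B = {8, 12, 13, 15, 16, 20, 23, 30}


Set A = {11, 21, 25}
Set B = {8, 12, 13, 15, 16, 20, 23, 30}
A \ B = {11, 21, 25}
|A \ B| = 3

3


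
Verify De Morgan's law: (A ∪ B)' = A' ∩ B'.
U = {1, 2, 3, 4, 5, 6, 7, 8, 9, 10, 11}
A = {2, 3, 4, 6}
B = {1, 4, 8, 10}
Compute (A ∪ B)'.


U = {1, 2, 3, 4, 5, 6, 7, 8, 9, 10, 11}
A = {2, 3, 4, 6}, B = {1, 4, 8, 10}
A ∪ B = {1, 2, 3, 4, 6, 8, 10}
(A ∪ B)' = U \ (A ∪ B) = {5, 7, 9, 11}
Verification via A' ∩ B': A' = {1, 5, 7, 8, 9, 10, 11}, B' = {2, 3, 5, 6, 7, 9, 11}
A' ∩ B' = {5, 7, 9, 11} ✓

{5, 7, 9, 11}


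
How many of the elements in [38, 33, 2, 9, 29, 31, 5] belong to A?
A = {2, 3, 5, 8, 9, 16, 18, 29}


Set A = {2, 3, 5, 8, 9, 16, 18, 29}
Candidates: [38, 33, 2, 9, 29, 31, 5]
Check each candidate:
38 ∉ A, 33 ∉ A, 2 ∈ A, 9 ∈ A, 29 ∈ A, 31 ∉ A, 5 ∈ A
Count of candidates in A: 4

4


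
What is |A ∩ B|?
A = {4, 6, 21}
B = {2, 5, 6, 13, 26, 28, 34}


Set A = {4, 6, 21}
Set B = {2, 5, 6, 13, 26, 28, 34}
A ∩ B = {6}
|A ∩ B| = 1

1


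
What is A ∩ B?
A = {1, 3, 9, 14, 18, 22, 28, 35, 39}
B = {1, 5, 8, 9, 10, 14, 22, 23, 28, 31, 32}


Set A = {1, 3, 9, 14, 18, 22, 28, 35, 39}
Set B = {1, 5, 8, 9, 10, 14, 22, 23, 28, 31, 32}
A ∩ B includes only elements in both sets.
Check each element of A against B:
1 ✓, 3 ✗, 9 ✓, 14 ✓, 18 ✗, 22 ✓, 28 ✓, 35 ✗, 39 ✗
A ∩ B = {1, 9, 14, 22, 28}

{1, 9, 14, 22, 28}


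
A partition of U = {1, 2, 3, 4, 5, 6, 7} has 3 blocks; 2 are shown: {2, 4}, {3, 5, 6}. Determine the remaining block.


U = {1, 2, 3, 4, 5, 6, 7}
Shown blocks: {2, 4}, {3, 5, 6}
A partition's blocks are pairwise disjoint and cover U, so the missing block = U \ (union of shown blocks).
Union of shown blocks: {2, 3, 4, 5, 6}
Missing block = U \ (union) = {1, 7}

{1, 7}
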